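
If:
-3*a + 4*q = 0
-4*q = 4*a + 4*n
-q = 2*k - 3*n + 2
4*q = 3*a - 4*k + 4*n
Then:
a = -4/5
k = 7/5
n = 7/5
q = -3/5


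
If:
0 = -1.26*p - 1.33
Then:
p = -1.06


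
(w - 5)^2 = w^2 - 10*w + 25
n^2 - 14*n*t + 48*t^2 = (n - 8*t)*(n - 6*t)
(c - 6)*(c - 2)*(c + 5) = c^3 - 3*c^2 - 28*c + 60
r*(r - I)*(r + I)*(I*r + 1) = I*r^4 + r^3 + I*r^2 + r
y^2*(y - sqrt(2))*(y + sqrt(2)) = y^4 - 2*y^2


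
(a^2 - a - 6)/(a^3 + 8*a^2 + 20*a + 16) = (a - 3)/(a^2 + 6*a + 8)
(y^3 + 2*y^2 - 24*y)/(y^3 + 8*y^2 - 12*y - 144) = y/(y + 6)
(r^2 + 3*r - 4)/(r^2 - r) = (r + 4)/r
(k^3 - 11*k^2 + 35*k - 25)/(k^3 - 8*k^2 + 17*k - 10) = (k - 5)/(k - 2)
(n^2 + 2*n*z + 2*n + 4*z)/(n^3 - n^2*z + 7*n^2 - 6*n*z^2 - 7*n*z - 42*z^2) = (-n - 2)/(-n^2 + 3*n*z - 7*n + 21*z)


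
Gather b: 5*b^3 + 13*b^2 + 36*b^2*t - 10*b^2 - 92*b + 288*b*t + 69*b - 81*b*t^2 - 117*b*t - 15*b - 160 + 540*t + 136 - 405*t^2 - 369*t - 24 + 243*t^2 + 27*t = 5*b^3 + b^2*(36*t + 3) + b*(-81*t^2 + 171*t - 38) - 162*t^2 + 198*t - 48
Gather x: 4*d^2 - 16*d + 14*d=4*d^2 - 2*d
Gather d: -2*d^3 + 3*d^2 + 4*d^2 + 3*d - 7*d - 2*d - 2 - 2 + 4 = -2*d^3 + 7*d^2 - 6*d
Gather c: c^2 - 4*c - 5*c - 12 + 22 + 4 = c^2 - 9*c + 14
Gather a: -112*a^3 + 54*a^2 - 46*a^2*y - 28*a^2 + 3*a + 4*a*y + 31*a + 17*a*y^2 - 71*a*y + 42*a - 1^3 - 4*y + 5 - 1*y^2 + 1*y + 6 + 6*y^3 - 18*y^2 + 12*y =-112*a^3 + a^2*(26 - 46*y) + a*(17*y^2 - 67*y + 76) + 6*y^3 - 19*y^2 + 9*y + 10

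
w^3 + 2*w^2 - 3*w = w*(w - 1)*(w + 3)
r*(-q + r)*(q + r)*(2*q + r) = -2*q^3*r - q^2*r^2 + 2*q*r^3 + r^4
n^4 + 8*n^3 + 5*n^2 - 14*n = n*(n - 1)*(n + 2)*(n + 7)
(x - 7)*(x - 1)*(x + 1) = x^3 - 7*x^2 - x + 7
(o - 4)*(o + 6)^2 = o^3 + 8*o^2 - 12*o - 144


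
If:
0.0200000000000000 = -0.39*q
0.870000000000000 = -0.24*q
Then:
No Solution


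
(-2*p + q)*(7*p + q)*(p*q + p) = -14*p^3*q - 14*p^3 + 5*p^2*q^2 + 5*p^2*q + p*q^3 + p*q^2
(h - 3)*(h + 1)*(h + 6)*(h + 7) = h^4 + 11*h^3 + 13*h^2 - 123*h - 126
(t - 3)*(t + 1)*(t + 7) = t^3 + 5*t^2 - 17*t - 21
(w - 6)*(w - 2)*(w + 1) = w^3 - 7*w^2 + 4*w + 12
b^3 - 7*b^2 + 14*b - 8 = (b - 4)*(b - 2)*(b - 1)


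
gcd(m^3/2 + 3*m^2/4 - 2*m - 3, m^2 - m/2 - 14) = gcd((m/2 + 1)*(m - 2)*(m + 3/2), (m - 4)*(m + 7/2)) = 1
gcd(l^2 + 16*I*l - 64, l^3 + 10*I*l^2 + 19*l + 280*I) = l + 8*I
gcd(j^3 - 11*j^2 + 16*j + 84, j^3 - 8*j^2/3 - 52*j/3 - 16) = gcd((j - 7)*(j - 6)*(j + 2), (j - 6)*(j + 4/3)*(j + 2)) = j^2 - 4*j - 12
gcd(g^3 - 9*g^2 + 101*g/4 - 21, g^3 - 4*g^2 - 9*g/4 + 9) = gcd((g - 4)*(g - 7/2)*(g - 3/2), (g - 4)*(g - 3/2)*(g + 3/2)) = g^2 - 11*g/2 + 6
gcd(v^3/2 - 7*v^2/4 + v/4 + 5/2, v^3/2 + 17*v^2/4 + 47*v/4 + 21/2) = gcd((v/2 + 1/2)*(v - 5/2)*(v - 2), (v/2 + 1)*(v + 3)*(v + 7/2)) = 1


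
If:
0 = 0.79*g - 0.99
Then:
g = 1.25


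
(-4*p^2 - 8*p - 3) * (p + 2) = -4*p^3 - 16*p^2 - 19*p - 6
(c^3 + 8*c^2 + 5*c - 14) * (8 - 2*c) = -2*c^4 - 8*c^3 + 54*c^2 + 68*c - 112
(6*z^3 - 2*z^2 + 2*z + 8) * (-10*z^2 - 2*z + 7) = -60*z^5 + 8*z^4 + 26*z^3 - 98*z^2 - 2*z + 56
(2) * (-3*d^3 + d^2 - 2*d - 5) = -6*d^3 + 2*d^2 - 4*d - 10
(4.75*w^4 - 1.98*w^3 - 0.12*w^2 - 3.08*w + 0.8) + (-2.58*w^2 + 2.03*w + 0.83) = 4.75*w^4 - 1.98*w^3 - 2.7*w^2 - 1.05*w + 1.63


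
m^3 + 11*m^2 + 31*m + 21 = (m + 1)*(m + 3)*(m + 7)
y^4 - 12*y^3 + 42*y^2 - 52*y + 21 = (y - 7)*(y - 3)*(y - 1)^2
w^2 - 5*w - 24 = (w - 8)*(w + 3)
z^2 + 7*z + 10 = (z + 2)*(z + 5)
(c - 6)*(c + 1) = c^2 - 5*c - 6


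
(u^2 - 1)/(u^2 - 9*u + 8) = (u + 1)/(u - 8)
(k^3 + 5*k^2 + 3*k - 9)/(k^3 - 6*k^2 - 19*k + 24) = (k + 3)/(k - 8)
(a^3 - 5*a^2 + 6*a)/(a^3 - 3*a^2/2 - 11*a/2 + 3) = 2*a*(a - 2)/(2*a^2 + 3*a - 2)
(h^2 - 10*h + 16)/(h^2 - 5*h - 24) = (h - 2)/(h + 3)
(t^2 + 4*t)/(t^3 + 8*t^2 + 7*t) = (t + 4)/(t^2 + 8*t + 7)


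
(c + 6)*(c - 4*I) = c^2 + 6*c - 4*I*c - 24*I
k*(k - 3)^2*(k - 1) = k^4 - 7*k^3 + 15*k^2 - 9*k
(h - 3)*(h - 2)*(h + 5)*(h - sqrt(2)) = h^4 - sqrt(2)*h^3 - 19*h^2 + 19*sqrt(2)*h + 30*h - 30*sqrt(2)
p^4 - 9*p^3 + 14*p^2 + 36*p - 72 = (p - 6)*(p - 3)*(p - 2)*(p + 2)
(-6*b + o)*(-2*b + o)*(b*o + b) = 12*b^3*o + 12*b^3 - 8*b^2*o^2 - 8*b^2*o + b*o^3 + b*o^2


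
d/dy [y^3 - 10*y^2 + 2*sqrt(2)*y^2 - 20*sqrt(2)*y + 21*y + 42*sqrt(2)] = 3*y^2 - 20*y + 4*sqrt(2)*y - 20*sqrt(2) + 21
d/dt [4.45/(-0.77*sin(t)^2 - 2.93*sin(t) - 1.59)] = (6.853*sin(t) + 13.0385)*cos(t)/(0.77*sin(t)^2 + 2.93*sin(t) + 1.59)^2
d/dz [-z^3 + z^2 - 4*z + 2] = -3*z^2 + 2*z - 4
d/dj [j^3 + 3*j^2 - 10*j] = 3*j^2 + 6*j - 10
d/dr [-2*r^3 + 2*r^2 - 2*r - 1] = -6*r^2 + 4*r - 2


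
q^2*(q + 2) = q^3 + 2*q^2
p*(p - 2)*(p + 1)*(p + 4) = p^4 + 3*p^3 - 6*p^2 - 8*p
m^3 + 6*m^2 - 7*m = m*(m - 1)*(m + 7)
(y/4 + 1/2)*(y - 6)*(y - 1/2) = y^3/4 - 9*y^2/8 - 5*y/2 + 3/2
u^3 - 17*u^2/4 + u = u*(u - 4)*(u - 1/4)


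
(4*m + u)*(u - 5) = 4*m*u - 20*m + u^2 - 5*u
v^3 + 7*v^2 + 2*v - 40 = (v - 2)*(v + 4)*(v + 5)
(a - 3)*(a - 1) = a^2 - 4*a + 3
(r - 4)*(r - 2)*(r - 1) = r^3 - 7*r^2 + 14*r - 8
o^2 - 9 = (o - 3)*(o + 3)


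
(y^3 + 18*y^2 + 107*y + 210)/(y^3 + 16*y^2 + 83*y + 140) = (y + 6)/(y + 4)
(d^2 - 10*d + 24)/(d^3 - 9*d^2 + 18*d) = (d - 4)/(d*(d - 3))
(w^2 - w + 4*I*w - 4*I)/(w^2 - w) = (w + 4*I)/w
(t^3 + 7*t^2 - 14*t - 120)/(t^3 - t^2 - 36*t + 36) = (t^2 + t - 20)/(t^2 - 7*t + 6)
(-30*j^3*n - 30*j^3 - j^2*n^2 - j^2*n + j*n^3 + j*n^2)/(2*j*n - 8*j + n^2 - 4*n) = j*(-30*j^2*n - 30*j^2 - j*n^2 - j*n + n^3 + n^2)/(2*j*n - 8*j + n^2 - 4*n)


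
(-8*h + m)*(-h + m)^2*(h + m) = -8*h^4 + 9*h^3*m + 7*h^2*m^2 - 9*h*m^3 + m^4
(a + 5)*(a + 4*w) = a^2 + 4*a*w + 5*a + 20*w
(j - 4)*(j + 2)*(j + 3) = j^3 + j^2 - 14*j - 24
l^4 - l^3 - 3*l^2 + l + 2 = (l - 2)*(l - 1)*(l + 1)^2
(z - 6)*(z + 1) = z^2 - 5*z - 6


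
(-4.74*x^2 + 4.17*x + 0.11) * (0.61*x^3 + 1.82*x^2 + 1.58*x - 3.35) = -2.8914*x^5 - 6.0831*x^4 + 0.1673*x^3 + 22.6678*x^2 - 13.7957*x - 0.3685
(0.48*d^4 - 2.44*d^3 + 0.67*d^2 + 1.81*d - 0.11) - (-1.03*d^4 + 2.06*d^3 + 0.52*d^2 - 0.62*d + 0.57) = 1.51*d^4 - 4.5*d^3 + 0.15*d^2 + 2.43*d - 0.68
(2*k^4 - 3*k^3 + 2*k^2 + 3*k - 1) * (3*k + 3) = 6*k^5 - 3*k^4 - 3*k^3 + 15*k^2 + 6*k - 3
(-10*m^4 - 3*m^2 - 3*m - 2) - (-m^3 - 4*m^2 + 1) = -10*m^4 + m^3 + m^2 - 3*m - 3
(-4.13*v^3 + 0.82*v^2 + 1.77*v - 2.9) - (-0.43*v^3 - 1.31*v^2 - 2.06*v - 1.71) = -3.7*v^3 + 2.13*v^2 + 3.83*v - 1.19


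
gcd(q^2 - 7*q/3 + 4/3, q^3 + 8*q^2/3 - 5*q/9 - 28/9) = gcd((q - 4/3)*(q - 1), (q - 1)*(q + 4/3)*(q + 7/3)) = q - 1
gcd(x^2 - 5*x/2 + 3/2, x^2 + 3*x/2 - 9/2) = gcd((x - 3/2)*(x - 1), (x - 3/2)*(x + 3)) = x - 3/2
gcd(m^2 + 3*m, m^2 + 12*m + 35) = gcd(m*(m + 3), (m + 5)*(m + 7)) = 1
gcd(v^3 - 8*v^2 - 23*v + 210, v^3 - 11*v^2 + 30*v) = v - 6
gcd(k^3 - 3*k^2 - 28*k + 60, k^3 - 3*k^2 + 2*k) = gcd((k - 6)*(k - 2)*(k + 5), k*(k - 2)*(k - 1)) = k - 2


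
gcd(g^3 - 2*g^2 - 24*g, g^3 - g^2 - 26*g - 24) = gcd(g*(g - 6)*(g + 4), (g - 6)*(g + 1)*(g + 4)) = g^2 - 2*g - 24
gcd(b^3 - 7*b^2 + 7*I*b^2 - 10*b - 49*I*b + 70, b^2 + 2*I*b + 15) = b + 5*I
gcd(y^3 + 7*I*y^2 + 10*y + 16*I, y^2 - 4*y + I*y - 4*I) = y + I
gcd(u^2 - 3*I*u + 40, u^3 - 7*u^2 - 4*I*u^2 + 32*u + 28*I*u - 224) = u - 8*I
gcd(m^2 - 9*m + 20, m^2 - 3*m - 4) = m - 4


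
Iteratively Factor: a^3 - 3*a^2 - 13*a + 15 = (a + 3)*(a^2 - 6*a + 5) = (a - 5)*(a + 3)*(a - 1)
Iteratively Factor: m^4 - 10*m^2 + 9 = (m + 1)*(m^3 - m^2 - 9*m + 9) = (m + 1)*(m + 3)*(m^2 - 4*m + 3) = (m - 1)*(m + 1)*(m + 3)*(m - 3)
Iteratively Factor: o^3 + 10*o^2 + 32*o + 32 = (o + 4)*(o^2 + 6*o + 8) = (o + 4)^2*(o + 2)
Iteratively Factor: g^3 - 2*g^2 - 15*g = (g)*(g^2 - 2*g - 15) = g*(g + 3)*(g - 5)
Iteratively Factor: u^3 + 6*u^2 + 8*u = (u)*(u^2 + 6*u + 8) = u*(u + 4)*(u + 2)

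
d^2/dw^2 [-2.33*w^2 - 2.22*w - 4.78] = -4.66000000000000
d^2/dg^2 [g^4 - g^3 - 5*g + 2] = 6*g*(2*g - 1)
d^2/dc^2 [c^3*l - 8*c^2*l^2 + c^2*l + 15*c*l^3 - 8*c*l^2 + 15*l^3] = 2*l*(3*c - 8*l + 1)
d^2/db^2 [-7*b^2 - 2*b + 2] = -14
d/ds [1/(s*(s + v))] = -(2*s + v)/(s^2*(s + v)^2)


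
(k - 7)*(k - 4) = k^2 - 11*k + 28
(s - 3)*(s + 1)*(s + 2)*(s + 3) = s^4 + 3*s^3 - 7*s^2 - 27*s - 18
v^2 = v^2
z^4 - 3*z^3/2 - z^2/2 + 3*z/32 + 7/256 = (z - 7/4)*(z - 1/4)*(z + 1/4)^2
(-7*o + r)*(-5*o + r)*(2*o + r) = 70*o^3 + 11*o^2*r - 10*o*r^2 + r^3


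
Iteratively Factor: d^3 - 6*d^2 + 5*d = (d)*(d^2 - 6*d + 5) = d*(d - 1)*(d - 5)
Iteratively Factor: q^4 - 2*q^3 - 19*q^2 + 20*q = (q)*(q^3 - 2*q^2 - 19*q + 20) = q*(q - 1)*(q^2 - q - 20) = q*(q - 5)*(q - 1)*(q + 4)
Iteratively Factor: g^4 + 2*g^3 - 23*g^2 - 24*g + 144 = (g - 3)*(g^3 + 5*g^2 - 8*g - 48) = (g - 3)*(g + 4)*(g^2 + g - 12) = (g - 3)^2*(g + 4)*(g + 4)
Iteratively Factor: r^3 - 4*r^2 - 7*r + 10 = (r - 5)*(r^2 + r - 2) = (r - 5)*(r - 1)*(r + 2)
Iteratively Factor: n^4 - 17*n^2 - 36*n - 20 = (n - 5)*(n^3 + 5*n^2 + 8*n + 4) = (n - 5)*(n + 1)*(n^2 + 4*n + 4) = (n - 5)*(n + 1)*(n + 2)*(n + 2)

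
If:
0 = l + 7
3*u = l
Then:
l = -7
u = -7/3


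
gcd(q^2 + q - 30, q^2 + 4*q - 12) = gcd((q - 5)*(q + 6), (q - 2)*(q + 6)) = q + 6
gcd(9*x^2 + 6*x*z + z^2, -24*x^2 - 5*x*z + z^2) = 3*x + z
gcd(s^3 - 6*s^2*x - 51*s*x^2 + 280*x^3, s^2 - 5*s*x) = -s + 5*x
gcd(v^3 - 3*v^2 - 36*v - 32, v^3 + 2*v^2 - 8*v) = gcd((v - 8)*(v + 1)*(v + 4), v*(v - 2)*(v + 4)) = v + 4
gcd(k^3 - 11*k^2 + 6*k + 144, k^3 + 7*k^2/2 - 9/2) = k + 3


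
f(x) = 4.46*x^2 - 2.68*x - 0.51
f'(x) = 8.92*x - 2.68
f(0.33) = -0.91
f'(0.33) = 0.26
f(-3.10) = 50.66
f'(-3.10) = -30.33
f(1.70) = 7.82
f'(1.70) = 12.48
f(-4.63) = 107.51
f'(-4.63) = -43.98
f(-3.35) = 58.52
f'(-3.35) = -32.56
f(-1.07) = 7.46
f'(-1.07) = -12.22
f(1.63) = 6.97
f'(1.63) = 11.86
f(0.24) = -0.90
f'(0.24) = -0.54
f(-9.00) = 384.87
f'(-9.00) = -82.96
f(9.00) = 336.63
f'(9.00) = 77.60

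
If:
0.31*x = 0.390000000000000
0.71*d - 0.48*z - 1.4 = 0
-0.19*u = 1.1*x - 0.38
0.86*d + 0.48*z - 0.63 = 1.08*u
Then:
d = -2.34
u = -5.28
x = 1.26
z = -6.38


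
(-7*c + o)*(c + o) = -7*c^2 - 6*c*o + o^2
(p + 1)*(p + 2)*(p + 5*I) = p^3 + 3*p^2 + 5*I*p^2 + 2*p + 15*I*p + 10*I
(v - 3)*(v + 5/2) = v^2 - v/2 - 15/2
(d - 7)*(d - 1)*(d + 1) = d^3 - 7*d^2 - d + 7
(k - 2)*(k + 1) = k^2 - k - 2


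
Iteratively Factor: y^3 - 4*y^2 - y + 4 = (y - 4)*(y^2 - 1) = (y - 4)*(y - 1)*(y + 1)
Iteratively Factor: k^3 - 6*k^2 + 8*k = (k - 2)*(k^2 - 4*k) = k*(k - 2)*(k - 4)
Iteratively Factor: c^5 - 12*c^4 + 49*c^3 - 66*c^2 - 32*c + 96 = (c - 3)*(c^4 - 9*c^3 + 22*c^2 - 32) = (c - 3)*(c + 1)*(c^3 - 10*c^2 + 32*c - 32) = (c - 4)*(c - 3)*(c + 1)*(c^2 - 6*c + 8) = (c - 4)^2*(c - 3)*(c + 1)*(c - 2)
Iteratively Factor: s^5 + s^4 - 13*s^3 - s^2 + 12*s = (s - 1)*(s^4 + 2*s^3 - 11*s^2 - 12*s) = (s - 3)*(s - 1)*(s^3 + 5*s^2 + 4*s) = (s - 3)*(s - 1)*(s + 4)*(s^2 + s) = (s - 3)*(s - 1)*(s + 1)*(s + 4)*(s)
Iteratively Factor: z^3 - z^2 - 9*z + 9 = (z - 1)*(z^2 - 9) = (z - 1)*(z + 3)*(z - 3)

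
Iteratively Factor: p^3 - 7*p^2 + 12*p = (p)*(p^2 - 7*p + 12) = p*(p - 3)*(p - 4)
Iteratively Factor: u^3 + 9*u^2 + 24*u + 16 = (u + 4)*(u^2 + 5*u + 4) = (u + 4)^2*(u + 1)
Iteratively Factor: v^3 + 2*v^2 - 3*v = (v - 1)*(v^2 + 3*v) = v*(v - 1)*(v + 3)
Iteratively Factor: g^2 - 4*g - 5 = (g - 5)*(g + 1)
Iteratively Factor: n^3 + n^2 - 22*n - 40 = (n - 5)*(n^2 + 6*n + 8) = (n - 5)*(n + 2)*(n + 4)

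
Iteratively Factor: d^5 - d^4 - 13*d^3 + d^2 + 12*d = (d - 1)*(d^4 - 13*d^2 - 12*d) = (d - 1)*(d + 3)*(d^3 - 3*d^2 - 4*d) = (d - 4)*(d - 1)*(d + 3)*(d^2 + d) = (d - 4)*(d - 1)*(d + 1)*(d + 3)*(d)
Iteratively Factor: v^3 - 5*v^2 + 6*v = (v)*(v^2 - 5*v + 6) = v*(v - 3)*(v - 2)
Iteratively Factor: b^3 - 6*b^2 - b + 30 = (b - 3)*(b^2 - 3*b - 10) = (b - 5)*(b - 3)*(b + 2)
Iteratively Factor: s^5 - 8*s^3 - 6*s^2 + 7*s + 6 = (s + 2)*(s^4 - 2*s^3 - 4*s^2 + 2*s + 3) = (s - 1)*(s + 2)*(s^3 - s^2 - 5*s - 3) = (s - 1)*(s + 1)*(s + 2)*(s^2 - 2*s - 3) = (s - 1)*(s + 1)^2*(s + 2)*(s - 3)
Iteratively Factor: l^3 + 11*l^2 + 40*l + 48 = (l + 3)*(l^2 + 8*l + 16) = (l + 3)*(l + 4)*(l + 4)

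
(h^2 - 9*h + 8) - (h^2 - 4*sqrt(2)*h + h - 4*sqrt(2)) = -10*h + 4*sqrt(2)*h + 4*sqrt(2) + 8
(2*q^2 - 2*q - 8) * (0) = 0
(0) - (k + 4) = -k - 4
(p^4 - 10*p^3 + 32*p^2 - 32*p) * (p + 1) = p^5 - 9*p^4 + 22*p^3 - 32*p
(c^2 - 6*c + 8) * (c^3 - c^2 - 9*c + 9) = c^5 - 7*c^4 + 5*c^3 + 55*c^2 - 126*c + 72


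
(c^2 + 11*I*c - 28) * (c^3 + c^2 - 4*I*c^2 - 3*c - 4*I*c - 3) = c^5 + c^4 + 7*I*c^4 + 13*c^3 + 7*I*c^3 + 13*c^2 + 79*I*c^2 + 84*c + 79*I*c + 84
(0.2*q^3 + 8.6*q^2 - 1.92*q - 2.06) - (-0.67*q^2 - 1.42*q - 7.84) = 0.2*q^3 + 9.27*q^2 - 0.5*q + 5.78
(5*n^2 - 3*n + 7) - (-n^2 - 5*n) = 6*n^2 + 2*n + 7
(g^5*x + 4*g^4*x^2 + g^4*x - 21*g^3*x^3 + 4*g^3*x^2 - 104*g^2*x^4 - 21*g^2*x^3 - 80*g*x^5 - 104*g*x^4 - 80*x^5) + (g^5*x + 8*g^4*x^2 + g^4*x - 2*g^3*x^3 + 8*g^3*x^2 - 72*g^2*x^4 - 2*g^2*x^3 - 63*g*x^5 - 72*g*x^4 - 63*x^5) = 2*g^5*x + 12*g^4*x^2 + 2*g^4*x - 23*g^3*x^3 + 12*g^3*x^2 - 176*g^2*x^4 - 23*g^2*x^3 - 143*g*x^5 - 176*g*x^4 - 143*x^5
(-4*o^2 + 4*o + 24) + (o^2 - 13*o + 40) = -3*o^2 - 9*o + 64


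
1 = 1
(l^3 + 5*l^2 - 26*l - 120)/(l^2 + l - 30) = l + 4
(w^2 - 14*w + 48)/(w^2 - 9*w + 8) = (w - 6)/(w - 1)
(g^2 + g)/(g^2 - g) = (g + 1)/(g - 1)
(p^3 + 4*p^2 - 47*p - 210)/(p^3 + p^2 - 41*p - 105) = (p + 6)/(p + 3)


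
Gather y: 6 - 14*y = 6 - 14*y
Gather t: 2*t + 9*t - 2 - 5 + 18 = 11*t + 11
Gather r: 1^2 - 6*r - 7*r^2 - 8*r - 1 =-7*r^2 - 14*r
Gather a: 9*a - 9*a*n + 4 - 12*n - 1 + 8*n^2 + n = a*(9 - 9*n) + 8*n^2 - 11*n + 3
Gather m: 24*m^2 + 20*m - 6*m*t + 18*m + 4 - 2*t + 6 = 24*m^2 + m*(38 - 6*t) - 2*t + 10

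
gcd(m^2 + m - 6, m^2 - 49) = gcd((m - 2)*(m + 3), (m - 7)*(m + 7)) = 1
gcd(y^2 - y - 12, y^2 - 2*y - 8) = y - 4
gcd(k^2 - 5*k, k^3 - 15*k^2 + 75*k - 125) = k - 5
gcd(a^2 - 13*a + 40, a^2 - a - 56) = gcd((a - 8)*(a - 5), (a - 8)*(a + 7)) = a - 8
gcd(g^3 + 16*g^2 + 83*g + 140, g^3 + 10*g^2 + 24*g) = g + 4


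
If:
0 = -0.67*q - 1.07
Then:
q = -1.60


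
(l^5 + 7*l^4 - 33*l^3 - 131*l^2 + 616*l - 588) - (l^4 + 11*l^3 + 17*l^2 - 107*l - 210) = l^5 + 6*l^4 - 44*l^3 - 148*l^2 + 723*l - 378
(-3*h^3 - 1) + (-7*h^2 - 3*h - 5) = -3*h^3 - 7*h^2 - 3*h - 6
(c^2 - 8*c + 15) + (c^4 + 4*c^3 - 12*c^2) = c^4 + 4*c^3 - 11*c^2 - 8*c + 15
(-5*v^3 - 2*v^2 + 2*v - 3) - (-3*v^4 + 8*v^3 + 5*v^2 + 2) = 3*v^4 - 13*v^3 - 7*v^2 + 2*v - 5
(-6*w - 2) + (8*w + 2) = 2*w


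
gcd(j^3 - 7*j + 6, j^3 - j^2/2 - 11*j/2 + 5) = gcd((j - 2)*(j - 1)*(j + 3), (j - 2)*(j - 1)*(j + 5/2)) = j^2 - 3*j + 2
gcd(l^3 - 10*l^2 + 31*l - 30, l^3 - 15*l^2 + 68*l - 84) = l - 2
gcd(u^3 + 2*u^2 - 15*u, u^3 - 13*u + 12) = u - 3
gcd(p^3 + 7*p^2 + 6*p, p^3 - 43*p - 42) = p^2 + 7*p + 6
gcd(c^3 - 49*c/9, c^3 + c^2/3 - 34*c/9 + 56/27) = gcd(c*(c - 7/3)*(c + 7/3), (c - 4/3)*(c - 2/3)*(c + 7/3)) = c + 7/3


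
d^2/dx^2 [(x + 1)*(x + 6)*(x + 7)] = 6*x + 28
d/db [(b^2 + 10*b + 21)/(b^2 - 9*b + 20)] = (-19*b^2 - 2*b + 389)/(b^4 - 18*b^3 + 121*b^2 - 360*b + 400)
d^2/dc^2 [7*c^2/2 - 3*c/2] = 7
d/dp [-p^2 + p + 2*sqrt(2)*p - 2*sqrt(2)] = -2*p + 1 + 2*sqrt(2)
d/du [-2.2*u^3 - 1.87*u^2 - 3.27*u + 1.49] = -6.6*u^2 - 3.74*u - 3.27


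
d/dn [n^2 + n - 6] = 2*n + 1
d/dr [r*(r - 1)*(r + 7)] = 3*r^2 + 12*r - 7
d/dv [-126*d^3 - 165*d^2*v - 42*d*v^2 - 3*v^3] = -165*d^2 - 84*d*v - 9*v^2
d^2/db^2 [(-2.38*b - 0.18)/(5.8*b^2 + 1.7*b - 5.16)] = (-(2.38*b + 0.18)*(11.6*b + 1.7)*(23.2*b + 3.4) + (82.824*b + 10.18)*(5.8*b^2 + 1.7*b - 5.16))/(5.8*b^2 + 1.7*b - 5.16)^3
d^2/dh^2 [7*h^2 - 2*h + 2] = 14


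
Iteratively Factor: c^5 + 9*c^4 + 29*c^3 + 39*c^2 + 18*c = (c + 1)*(c^4 + 8*c^3 + 21*c^2 + 18*c) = (c + 1)*(c + 2)*(c^3 + 6*c^2 + 9*c) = c*(c + 1)*(c + 2)*(c^2 + 6*c + 9) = c*(c + 1)*(c + 2)*(c + 3)*(c + 3)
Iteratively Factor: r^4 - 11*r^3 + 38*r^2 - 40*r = (r - 2)*(r^3 - 9*r^2 + 20*r) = r*(r - 2)*(r^2 - 9*r + 20) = r*(r - 5)*(r - 2)*(r - 4)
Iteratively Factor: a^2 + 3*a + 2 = (a + 1)*(a + 2)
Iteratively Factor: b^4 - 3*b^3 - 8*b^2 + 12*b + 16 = (b + 1)*(b^3 - 4*b^2 - 4*b + 16) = (b + 1)*(b + 2)*(b^2 - 6*b + 8) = (b - 4)*(b + 1)*(b + 2)*(b - 2)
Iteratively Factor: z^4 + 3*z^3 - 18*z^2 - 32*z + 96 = (z + 4)*(z^3 - z^2 - 14*z + 24) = (z + 4)^2*(z^2 - 5*z + 6) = (z - 2)*(z + 4)^2*(z - 3)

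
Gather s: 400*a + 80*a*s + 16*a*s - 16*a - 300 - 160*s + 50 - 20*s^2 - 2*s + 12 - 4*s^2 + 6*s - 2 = 384*a - 24*s^2 + s*(96*a - 156) - 240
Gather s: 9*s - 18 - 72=9*s - 90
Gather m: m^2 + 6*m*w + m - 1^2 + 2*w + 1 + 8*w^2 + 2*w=m^2 + m*(6*w + 1) + 8*w^2 + 4*w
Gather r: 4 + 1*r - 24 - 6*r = -5*r - 20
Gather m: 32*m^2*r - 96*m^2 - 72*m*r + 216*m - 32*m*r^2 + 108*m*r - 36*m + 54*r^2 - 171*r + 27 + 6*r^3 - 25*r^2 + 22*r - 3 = m^2*(32*r - 96) + m*(-32*r^2 + 36*r + 180) + 6*r^3 + 29*r^2 - 149*r + 24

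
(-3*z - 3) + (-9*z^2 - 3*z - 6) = -9*z^2 - 6*z - 9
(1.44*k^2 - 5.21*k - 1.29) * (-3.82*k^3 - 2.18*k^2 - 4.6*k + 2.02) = -5.5008*k^5 + 16.763*k^4 + 9.6616*k^3 + 29.687*k^2 - 4.5902*k - 2.6058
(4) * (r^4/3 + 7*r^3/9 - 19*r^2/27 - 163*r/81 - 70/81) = 4*r^4/3 + 28*r^3/9 - 76*r^2/27 - 652*r/81 - 280/81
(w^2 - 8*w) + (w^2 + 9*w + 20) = 2*w^2 + w + 20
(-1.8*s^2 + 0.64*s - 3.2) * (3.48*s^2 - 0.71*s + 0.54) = -6.264*s^4 + 3.5052*s^3 - 12.5624*s^2 + 2.6176*s - 1.728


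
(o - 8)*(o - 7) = o^2 - 15*o + 56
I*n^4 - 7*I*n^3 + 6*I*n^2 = n^2*(n - 6)*(I*n - I)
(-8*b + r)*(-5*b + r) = 40*b^2 - 13*b*r + r^2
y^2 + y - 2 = (y - 1)*(y + 2)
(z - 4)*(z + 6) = z^2 + 2*z - 24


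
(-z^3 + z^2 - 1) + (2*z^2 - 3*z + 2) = -z^3 + 3*z^2 - 3*z + 1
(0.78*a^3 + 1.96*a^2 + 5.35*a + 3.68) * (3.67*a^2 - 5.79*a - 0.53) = 2.8626*a^5 + 2.677*a^4 + 7.8727*a^3 - 18.5097*a^2 - 24.1427*a - 1.9504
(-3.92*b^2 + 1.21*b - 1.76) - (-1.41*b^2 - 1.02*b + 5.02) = -2.51*b^2 + 2.23*b - 6.78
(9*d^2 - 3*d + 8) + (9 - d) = 9*d^2 - 4*d + 17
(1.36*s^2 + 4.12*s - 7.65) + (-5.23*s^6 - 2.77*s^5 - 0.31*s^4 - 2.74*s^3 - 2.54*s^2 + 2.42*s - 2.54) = -5.23*s^6 - 2.77*s^5 - 0.31*s^4 - 2.74*s^3 - 1.18*s^2 + 6.54*s - 10.19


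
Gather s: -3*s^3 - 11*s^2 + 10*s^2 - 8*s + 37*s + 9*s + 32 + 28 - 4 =-3*s^3 - s^2 + 38*s + 56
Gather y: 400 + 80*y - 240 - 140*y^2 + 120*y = -140*y^2 + 200*y + 160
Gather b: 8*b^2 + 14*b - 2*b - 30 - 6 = 8*b^2 + 12*b - 36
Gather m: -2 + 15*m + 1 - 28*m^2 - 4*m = -28*m^2 + 11*m - 1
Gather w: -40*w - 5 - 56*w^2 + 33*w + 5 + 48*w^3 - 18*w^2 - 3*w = 48*w^3 - 74*w^2 - 10*w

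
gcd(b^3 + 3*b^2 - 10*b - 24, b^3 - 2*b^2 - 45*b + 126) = b - 3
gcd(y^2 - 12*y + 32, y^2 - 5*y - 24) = y - 8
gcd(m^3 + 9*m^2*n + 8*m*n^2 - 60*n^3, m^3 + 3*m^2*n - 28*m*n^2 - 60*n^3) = m + 6*n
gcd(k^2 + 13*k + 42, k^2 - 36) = k + 6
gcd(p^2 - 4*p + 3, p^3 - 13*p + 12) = p^2 - 4*p + 3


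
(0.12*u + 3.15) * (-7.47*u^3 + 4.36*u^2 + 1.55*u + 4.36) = -0.8964*u^4 - 23.0073*u^3 + 13.92*u^2 + 5.4057*u + 13.734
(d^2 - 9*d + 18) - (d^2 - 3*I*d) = -9*d + 3*I*d + 18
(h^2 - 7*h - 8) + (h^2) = 2*h^2 - 7*h - 8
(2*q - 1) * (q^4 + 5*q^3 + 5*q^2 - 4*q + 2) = 2*q^5 + 9*q^4 + 5*q^3 - 13*q^2 + 8*q - 2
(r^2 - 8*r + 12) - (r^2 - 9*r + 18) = r - 6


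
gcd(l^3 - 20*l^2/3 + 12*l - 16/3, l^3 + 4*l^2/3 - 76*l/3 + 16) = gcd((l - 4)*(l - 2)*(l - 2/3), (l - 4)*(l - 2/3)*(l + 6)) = l^2 - 14*l/3 + 8/3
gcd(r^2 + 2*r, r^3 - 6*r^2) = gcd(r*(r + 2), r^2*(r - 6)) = r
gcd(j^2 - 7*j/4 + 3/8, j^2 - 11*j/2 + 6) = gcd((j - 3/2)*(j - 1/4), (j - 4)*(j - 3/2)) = j - 3/2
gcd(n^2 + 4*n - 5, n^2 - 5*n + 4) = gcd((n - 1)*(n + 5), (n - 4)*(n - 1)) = n - 1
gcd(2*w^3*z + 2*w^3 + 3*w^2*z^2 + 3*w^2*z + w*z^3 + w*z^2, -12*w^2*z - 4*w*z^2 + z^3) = 2*w + z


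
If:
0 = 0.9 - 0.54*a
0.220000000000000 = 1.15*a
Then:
No Solution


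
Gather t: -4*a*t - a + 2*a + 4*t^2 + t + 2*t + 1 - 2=a + 4*t^2 + t*(3 - 4*a) - 1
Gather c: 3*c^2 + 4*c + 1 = 3*c^2 + 4*c + 1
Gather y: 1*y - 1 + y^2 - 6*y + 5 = y^2 - 5*y + 4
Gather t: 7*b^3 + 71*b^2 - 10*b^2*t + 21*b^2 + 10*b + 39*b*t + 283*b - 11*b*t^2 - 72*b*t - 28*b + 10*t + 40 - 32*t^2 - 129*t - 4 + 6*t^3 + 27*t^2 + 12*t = 7*b^3 + 92*b^2 + 265*b + 6*t^3 + t^2*(-11*b - 5) + t*(-10*b^2 - 33*b - 107) + 36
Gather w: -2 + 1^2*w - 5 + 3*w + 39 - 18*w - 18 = 14 - 14*w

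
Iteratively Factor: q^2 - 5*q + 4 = (q - 4)*(q - 1)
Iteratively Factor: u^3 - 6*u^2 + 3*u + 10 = (u + 1)*(u^2 - 7*u + 10) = (u - 5)*(u + 1)*(u - 2)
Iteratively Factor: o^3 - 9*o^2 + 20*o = (o)*(o^2 - 9*o + 20) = o*(o - 5)*(o - 4)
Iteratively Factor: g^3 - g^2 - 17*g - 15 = (g + 1)*(g^2 - 2*g - 15) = (g - 5)*(g + 1)*(g + 3)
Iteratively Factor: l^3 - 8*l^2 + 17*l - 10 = (l - 1)*(l^2 - 7*l + 10) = (l - 5)*(l - 1)*(l - 2)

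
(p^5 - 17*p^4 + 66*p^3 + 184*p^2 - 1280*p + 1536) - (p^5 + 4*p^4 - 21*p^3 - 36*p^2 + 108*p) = -21*p^4 + 87*p^3 + 220*p^2 - 1388*p + 1536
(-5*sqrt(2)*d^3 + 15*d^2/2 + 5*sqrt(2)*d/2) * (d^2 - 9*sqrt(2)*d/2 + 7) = -5*sqrt(2)*d^5 + 105*d^4/2 - 265*sqrt(2)*d^3/4 + 30*d^2 + 35*sqrt(2)*d/2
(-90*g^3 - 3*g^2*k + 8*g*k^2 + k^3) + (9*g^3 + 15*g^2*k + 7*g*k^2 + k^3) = -81*g^3 + 12*g^2*k + 15*g*k^2 + 2*k^3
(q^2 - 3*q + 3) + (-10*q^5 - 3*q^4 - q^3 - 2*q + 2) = -10*q^5 - 3*q^4 - q^3 + q^2 - 5*q + 5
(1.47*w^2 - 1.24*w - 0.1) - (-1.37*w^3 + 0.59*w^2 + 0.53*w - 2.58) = 1.37*w^3 + 0.88*w^2 - 1.77*w + 2.48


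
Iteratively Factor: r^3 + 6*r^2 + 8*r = (r)*(r^2 + 6*r + 8) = r*(r + 4)*(r + 2)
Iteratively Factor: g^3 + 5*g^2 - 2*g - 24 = (g + 4)*(g^2 + g - 6) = (g + 3)*(g + 4)*(g - 2)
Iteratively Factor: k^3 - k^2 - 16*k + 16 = (k + 4)*(k^2 - 5*k + 4) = (k - 1)*(k + 4)*(k - 4)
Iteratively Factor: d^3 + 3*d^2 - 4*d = (d + 4)*(d^2 - d) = d*(d + 4)*(d - 1)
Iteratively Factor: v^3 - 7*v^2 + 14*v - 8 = (v - 1)*(v^2 - 6*v + 8) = (v - 2)*(v - 1)*(v - 4)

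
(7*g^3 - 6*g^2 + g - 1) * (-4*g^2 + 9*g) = -28*g^5 + 87*g^4 - 58*g^3 + 13*g^2 - 9*g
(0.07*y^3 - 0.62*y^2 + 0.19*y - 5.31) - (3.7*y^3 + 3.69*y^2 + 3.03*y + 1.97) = -3.63*y^3 - 4.31*y^2 - 2.84*y - 7.28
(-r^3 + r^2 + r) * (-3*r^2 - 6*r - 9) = 3*r^5 + 3*r^4 - 15*r^2 - 9*r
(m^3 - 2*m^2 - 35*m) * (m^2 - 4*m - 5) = m^5 - 6*m^4 - 32*m^3 + 150*m^2 + 175*m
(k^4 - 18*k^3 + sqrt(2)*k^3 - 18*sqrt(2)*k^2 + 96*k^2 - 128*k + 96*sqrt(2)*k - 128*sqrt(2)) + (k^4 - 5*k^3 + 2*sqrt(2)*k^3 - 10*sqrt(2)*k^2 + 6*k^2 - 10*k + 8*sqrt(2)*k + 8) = 2*k^4 - 23*k^3 + 3*sqrt(2)*k^3 - 28*sqrt(2)*k^2 + 102*k^2 - 138*k + 104*sqrt(2)*k - 128*sqrt(2) + 8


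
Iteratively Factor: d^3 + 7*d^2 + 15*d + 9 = (d + 3)*(d^2 + 4*d + 3) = (d + 3)^2*(d + 1)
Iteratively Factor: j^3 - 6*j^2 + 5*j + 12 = (j + 1)*(j^2 - 7*j + 12) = (j - 3)*(j + 1)*(j - 4)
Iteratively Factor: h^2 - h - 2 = (h - 2)*(h + 1)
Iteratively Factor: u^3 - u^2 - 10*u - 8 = (u + 1)*(u^2 - 2*u - 8) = (u + 1)*(u + 2)*(u - 4)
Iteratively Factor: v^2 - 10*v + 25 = (v - 5)*(v - 5)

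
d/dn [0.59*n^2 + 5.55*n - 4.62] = 1.18*n + 5.55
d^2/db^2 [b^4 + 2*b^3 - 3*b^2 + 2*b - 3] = 12*b^2 + 12*b - 6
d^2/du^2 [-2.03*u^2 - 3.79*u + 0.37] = -4.06000000000000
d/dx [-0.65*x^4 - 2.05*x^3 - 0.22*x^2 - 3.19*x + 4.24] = -2.6*x^3 - 6.15*x^2 - 0.44*x - 3.19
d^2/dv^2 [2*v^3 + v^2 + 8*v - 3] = 12*v + 2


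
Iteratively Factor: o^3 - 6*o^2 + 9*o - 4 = (o - 4)*(o^2 - 2*o + 1) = (o - 4)*(o - 1)*(o - 1)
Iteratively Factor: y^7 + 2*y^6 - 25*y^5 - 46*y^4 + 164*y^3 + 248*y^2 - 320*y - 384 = (y - 2)*(y^6 + 4*y^5 - 17*y^4 - 80*y^3 + 4*y^2 + 256*y + 192) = (y - 2)*(y + 1)*(y^5 + 3*y^4 - 20*y^3 - 60*y^2 + 64*y + 192) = (y - 2)*(y + 1)*(y + 4)*(y^4 - y^3 - 16*y^2 + 4*y + 48) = (y - 4)*(y - 2)*(y + 1)*(y + 4)*(y^3 + 3*y^2 - 4*y - 12) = (y - 4)*(y - 2)*(y + 1)*(y + 3)*(y + 4)*(y^2 - 4) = (y - 4)*(y - 2)^2*(y + 1)*(y + 3)*(y + 4)*(y + 2)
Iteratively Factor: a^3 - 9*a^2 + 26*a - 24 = (a - 4)*(a^2 - 5*a + 6) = (a - 4)*(a - 3)*(a - 2)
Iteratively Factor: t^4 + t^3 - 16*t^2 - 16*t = (t)*(t^3 + t^2 - 16*t - 16) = t*(t + 1)*(t^2 - 16) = t*(t + 1)*(t + 4)*(t - 4)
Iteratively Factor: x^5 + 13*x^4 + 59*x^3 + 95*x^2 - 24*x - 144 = (x + 3)*(x^4 + 10*x^3 + 29*x^2 + 8*x - 48) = (x - 1)*(x + 3)*(x^3 + 11*x^2 + 40*x + 48) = (x - 1)*(x + 3)*(x + 4)*(x^2 + 7*x + 12) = (x - 1)*(x + 3)*(x + 4)^2*(x + 3)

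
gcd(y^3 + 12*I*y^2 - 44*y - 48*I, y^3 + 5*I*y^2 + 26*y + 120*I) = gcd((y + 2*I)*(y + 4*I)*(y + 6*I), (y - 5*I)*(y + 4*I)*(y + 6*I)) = y^2 + 10*I*y - 24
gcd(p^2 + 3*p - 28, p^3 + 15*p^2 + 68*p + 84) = p + 7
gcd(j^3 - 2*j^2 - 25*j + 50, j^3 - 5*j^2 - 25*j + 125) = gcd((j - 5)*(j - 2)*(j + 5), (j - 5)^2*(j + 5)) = j^2 - 25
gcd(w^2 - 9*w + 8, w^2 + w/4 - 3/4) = 1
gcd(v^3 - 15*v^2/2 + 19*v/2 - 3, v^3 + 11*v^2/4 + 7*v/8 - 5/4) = v - 1/2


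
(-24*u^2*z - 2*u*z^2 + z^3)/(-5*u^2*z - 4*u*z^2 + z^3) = (24*u^2 + 2*u*z - z^2)/(5*u^2 + 4*u*z - z^2)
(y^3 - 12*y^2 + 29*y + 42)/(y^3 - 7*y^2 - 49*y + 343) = (y^2 - 5*y - 6)/(y^2 - 49)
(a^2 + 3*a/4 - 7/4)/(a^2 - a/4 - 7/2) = (a - 1)/(a - 2)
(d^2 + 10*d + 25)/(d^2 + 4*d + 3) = (d^2 + 10*d + 25)/(d^2 + 4*d + 3)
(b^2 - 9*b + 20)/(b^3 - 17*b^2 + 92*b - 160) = 1/(b - 8)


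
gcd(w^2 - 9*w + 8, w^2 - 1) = w - 1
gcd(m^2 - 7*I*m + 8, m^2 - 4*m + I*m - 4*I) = m + I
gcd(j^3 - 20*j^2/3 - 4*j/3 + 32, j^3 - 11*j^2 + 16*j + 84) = j^2 - 4*j - 12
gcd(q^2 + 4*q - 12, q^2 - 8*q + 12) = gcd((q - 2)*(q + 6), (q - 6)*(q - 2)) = q - 2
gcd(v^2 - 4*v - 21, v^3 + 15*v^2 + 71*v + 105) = v + 3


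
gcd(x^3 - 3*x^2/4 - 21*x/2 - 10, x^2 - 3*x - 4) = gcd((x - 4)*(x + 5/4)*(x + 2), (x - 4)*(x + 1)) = x - 4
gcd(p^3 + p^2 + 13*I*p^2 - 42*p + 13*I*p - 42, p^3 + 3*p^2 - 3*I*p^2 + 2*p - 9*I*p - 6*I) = p + 1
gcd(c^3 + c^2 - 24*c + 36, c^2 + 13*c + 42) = c + 6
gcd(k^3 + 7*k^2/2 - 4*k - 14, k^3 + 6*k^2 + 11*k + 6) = k + 2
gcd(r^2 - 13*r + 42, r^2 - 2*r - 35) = r - 7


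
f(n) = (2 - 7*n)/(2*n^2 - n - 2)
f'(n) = (1 - 4*n)*(2 - 7*n)/(2*n^2 - n - 2)^2 - 7/(2*n^2 - n - 2)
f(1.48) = -9.28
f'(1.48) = 42.92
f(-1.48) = 3.20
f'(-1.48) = 3.93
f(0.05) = -0.81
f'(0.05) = 3.74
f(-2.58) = 1.44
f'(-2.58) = 0.67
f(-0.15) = -1.69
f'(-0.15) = 5.38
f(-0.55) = -6.92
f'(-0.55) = 34.50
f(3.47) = -1.20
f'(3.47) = 0.45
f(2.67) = -1.74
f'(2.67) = 1.03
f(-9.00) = 0.38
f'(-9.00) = 0.04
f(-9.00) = 0.38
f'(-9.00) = 0.04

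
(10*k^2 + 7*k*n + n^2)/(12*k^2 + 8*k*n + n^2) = (5*k + n)/(6*k + n)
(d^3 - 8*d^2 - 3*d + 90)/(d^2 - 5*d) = d - 3 - 18/d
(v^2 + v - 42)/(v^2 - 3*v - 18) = (v + 7)/(v + 3)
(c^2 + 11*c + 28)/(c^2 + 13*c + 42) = (c + 4)/(c + 6)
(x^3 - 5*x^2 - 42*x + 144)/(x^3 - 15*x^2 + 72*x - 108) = (x^2 - 2*x - 48)/(x^2 - 12*x + 36)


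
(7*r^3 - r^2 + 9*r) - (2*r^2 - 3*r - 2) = 7*r^3 - 3*r^2 + 12*r + 2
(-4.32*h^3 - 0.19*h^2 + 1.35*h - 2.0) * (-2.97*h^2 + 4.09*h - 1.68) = 12.8304*h^5 - 17.1045*h^4 + 2.471*h^3 + 11.7807*h^2 - 10.448*h + 3.36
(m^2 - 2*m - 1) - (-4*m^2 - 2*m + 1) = 5*m^2 - 2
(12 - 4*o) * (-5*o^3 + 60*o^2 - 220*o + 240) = 20*o^4 - 300*o^3 + 1600*o^2 - 3600*o + 2880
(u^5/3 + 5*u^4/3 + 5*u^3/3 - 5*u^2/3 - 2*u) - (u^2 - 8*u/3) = u^5/3 + 5*u^4/3 + 5*u^3/3 - 8*u^2/3 + 2*u/3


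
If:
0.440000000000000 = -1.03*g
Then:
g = -0.43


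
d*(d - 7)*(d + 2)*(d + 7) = d^4 + 2*d^3 - 49*d^2 - 98*d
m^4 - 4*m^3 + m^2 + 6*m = m*(m - 3)*(m - 2)*(m + 1)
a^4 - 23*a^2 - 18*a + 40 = (a - 5)*(a - 1)*(a + 2)*(a + 4)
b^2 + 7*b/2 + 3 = (b + 3/2)*(b + 2)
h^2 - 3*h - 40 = (h - 8)*(h + 5)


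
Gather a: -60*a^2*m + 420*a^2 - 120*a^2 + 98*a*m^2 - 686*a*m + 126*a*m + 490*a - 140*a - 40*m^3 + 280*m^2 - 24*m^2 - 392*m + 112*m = a^2*(300 - 60*m) + a*(98*m^2 - 560*m + 350) - 40*m^3 + 256*m^2 - 280*m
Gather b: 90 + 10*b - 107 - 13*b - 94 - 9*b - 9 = -12*b - 120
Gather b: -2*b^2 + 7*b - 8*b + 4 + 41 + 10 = -2*b^2 - b + 55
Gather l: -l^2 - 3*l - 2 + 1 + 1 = -l^2 - 3*l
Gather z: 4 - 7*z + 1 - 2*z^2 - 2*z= -2*z^2 - 9*z + 5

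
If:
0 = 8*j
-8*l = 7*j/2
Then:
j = 0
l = 0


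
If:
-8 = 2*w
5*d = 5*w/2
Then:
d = -2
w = -4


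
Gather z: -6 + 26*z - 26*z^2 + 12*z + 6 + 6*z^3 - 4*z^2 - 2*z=6*z^3 - 30*z^2 + 36*z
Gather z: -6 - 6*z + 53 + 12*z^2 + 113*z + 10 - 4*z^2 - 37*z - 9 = 8*z^2 + 70*z + 48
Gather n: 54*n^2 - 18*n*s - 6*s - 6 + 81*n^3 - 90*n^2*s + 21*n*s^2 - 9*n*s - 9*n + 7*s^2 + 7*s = 81*n^3 + n^2*(54 - 90*s) + n*(21*s^2 - 27*s - 9) + 7*s^2 + s - 6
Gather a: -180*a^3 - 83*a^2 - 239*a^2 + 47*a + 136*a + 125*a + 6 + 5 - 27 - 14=-180*a^3 - 322*a^2 + 308*a - 30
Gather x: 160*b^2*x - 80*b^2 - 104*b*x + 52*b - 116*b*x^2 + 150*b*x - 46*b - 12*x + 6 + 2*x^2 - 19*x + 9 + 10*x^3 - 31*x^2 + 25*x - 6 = -80*b^2 + 6*b + 10*x^3 + x^2*(-116*b - 29) + x*(160*b^2 + 46*b - 6) + 9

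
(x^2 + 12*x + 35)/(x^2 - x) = (x^2 + 12*x + 35)/(x*(x - 1))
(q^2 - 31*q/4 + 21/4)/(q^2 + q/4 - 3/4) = (q - 7)/(q + 1)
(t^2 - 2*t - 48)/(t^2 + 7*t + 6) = (t - 8)/(t + 1)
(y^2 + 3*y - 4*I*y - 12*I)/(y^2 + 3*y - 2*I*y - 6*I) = (y - 4*I)/(y - 2*I)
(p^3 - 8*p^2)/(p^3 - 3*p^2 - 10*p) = p*(8 - p)/(-p^2 + 3*p + 10)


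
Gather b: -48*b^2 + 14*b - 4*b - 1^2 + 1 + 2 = -48*b^2 + 10*b + 2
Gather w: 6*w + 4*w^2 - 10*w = 4*w^2 - 4*w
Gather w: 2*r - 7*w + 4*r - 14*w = 6*r - 21*w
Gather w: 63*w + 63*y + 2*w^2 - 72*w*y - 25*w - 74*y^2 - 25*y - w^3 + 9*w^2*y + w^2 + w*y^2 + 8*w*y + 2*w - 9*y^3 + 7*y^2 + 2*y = -w^3 + w^2*(9*y + 3) + w*(y^2 - 64*y + 40) - 9*y^3 - 67*y^2 + 40*y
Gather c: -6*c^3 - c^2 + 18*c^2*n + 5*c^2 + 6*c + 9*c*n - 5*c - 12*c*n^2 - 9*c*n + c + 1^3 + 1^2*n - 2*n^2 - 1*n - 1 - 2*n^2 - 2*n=-6*c^3 + c^2*(18*n + 4) + c*(2 - 12*n^2) - 4*n^2 - 2*n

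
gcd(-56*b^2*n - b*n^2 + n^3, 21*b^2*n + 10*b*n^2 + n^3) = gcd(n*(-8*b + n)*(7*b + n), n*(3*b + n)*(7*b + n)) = 7*b*n + n^2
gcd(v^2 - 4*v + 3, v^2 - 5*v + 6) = v - 3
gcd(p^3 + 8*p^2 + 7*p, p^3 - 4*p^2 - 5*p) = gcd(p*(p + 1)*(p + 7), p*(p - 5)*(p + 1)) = p^2 + p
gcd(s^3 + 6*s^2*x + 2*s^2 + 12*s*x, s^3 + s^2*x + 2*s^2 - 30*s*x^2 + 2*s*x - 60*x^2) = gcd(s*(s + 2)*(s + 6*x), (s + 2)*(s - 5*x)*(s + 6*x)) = s^2 + 6*s*x + 2*s + 12*x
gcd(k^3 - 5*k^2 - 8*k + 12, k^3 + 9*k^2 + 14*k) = k + 2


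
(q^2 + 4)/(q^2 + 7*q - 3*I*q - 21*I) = (q^2 + 4)/(q^2 + q*(7 - 3*I) - 21*I)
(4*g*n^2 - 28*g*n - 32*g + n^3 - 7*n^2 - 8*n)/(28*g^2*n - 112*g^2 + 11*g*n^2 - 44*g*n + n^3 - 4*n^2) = (n^2 - 7*n - 8)/(7*g*n - 28*g + n^2 - 4*n)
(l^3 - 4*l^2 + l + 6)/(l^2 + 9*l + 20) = (l^3 - 4*l^2 + l + 6)/(l^2 + 9*l + 20)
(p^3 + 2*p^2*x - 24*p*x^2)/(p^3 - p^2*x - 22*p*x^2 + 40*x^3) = p*(-p - 6*x)/(-p^2 - 3*p*x + 10*x^2)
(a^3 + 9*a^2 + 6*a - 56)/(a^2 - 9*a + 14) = (a^2 + 11*a + 28)/(a - 7)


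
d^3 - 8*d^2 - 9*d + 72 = (d - 8)*(d - 3)*(d + 3)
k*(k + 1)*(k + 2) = k^3 + 3*k^2 + 2*k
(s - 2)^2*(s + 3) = s^3 - s^2 - 8*s + 12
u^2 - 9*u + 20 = (u - 5)*(u - 4)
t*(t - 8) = t^2 - 8*t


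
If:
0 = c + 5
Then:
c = -5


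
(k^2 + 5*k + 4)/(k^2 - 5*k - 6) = (k + 4)/(k - 6)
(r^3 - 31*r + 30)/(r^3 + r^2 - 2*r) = (r^2 + r - 30)/(r*(r + 2))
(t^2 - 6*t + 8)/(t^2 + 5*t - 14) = (t - 4)/(t + 7)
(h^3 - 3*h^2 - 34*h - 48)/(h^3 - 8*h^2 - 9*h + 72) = (h + 2)/(h - 3)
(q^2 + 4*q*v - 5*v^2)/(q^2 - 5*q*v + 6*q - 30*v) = (q^2 + 4*q*v - 5*v^2)/(q^2 - 5*q*v + 6*q - 30*v)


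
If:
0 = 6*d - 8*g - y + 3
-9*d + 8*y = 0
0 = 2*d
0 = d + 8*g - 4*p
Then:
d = 0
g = 3/8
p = 3/4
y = 0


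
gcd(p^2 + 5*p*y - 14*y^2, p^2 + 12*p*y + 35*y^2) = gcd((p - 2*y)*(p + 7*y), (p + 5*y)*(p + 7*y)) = p + 7*y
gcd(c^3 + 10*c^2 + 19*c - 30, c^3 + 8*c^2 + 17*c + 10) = c + 5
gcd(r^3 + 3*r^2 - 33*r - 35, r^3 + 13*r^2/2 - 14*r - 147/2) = r + 7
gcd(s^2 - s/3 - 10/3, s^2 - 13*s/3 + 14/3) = s - 2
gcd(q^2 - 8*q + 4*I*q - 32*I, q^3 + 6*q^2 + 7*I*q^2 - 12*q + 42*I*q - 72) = q + 4*I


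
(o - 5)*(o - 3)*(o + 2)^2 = o^4 - 4*o^3 - 13*o^2 + 28*o + 60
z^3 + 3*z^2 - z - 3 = (z - 1)*(z + 1)*(z + 3)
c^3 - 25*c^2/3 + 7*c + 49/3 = (c - 7)*(c - 7/3)*(c + 1)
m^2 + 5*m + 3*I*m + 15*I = (m + 5)*(m + 3*I)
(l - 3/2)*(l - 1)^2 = l^3 - 7*l^2/2 + 4*l - 3/2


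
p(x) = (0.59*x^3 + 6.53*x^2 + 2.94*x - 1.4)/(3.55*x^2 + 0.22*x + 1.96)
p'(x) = (-7.1*x - 0.22)*(0.59*x^3 + 6.53*x^2 + 2.94*x - 1.4)/(3.55*x^2 + 0.22*x + 1.96)^2 + (1.77*x^2 + 13.06*x + 2.94)/(3.55*x^2 + 0.22*x + 1.96)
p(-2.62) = 0.98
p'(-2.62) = -0.05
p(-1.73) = 0.82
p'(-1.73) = -0.37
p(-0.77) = -0.02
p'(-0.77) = -1.58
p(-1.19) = 0.50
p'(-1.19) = -0.89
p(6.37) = 2.95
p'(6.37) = 0.16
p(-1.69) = 0.80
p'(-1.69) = -0.39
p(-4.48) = 0.88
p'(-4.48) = 0.11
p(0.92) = 1.41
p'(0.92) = 1.34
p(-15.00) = -0.71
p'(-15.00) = 0.16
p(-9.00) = 0.25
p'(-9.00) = 0.15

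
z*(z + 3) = z^2 + 3*z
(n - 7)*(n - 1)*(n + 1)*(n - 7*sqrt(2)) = n^4 - 7*sqrt(2)*n^3 - 7*n^3 - n^2 + 49*sqrt(2)*n^2 + 7*n + 7*sqrt(2)*n - 49*sqrt(2)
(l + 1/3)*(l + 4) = l^2 + 13*l/3 + 4/3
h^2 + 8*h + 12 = (h + 2)*(h + 6)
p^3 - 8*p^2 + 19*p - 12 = (p - 4)*(p - 3)*(p - 1)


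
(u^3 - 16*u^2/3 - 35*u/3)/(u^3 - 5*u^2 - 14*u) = (u + 5/3)/(u + 2)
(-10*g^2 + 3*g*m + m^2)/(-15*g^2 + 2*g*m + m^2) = (2*g - m)/(3*g - m)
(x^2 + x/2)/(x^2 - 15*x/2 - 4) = x/(x - 8)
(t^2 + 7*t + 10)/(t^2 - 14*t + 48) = (t^2 + 7*t + 10)/(t^2 - 14*t + 48)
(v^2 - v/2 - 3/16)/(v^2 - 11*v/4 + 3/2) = (v + 1/4)/(v - 2)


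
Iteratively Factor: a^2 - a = (a)*(a - 1)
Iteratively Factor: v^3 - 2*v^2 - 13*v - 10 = (v - 5)*(v^2 + 3*v + 2) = (v - 5)*(v + 2)*(v + 1)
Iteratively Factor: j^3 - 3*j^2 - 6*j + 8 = (j - 1)*(j^2 - 2*j - 8) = (j - 4)*(j - 1)*(j + 2)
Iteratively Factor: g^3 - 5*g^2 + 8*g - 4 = (g - 1)*(g^2 - 4*g + 4) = (g - 2)*(g - 1)*(g - 2)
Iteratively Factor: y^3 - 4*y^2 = (y - 4)*(y^2) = y*(y - 4)*(y)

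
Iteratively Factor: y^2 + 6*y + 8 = (y + 2)*(y + 4)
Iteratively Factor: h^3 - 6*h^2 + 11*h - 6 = (h - 3)*(h^2 - 3*h + 2) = (h - 3)*(h - 1)*(h - 2)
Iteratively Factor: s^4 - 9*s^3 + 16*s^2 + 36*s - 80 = (s - 2)*(s^3 - 7*s^2 + 2*s + 40) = (s - 4)*(s - 2)*(s^2 - 3*s - 10) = (s - 5)*(s - 4)*(s - 2)*(s + 2)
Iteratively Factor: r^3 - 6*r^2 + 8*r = (r - 2)*(r^2 - 4*r) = r*(r - 2)*(r - 4)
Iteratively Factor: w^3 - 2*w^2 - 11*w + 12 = (w + 3)*(w^2 - 5*w + 4) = (w - 1)*(w + 3)*(w - 4)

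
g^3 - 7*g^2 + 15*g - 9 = (g - 3)^2*(g - 1)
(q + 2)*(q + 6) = q^2 + 8*q + 12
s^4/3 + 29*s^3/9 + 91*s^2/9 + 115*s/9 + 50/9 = (s/3 + 1/3)*(s + 5/3)*(s + 2)*(s + 5)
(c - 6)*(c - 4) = c^2 - 10*c + 24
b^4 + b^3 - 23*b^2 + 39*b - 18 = (b - 3)*(b - 1)^2*(b + 6)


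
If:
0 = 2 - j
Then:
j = 2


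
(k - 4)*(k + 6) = k^2 + 2*k - 24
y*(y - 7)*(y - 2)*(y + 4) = y^4 - 5*y^3 - 22*y^2 + 56*y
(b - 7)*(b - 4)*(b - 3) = b^3 - 14*b^2 + 61*b - 84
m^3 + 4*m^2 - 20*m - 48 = (m - 4)*(m + 2)*(m + 6)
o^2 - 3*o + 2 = (o - 2)*(o - 1)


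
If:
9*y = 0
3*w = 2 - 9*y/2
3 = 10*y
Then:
No Solution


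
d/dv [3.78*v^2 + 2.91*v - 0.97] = 7.56*v + 2.91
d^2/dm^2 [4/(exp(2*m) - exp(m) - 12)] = 4*((1 - 4*exp(m))*(-exp(2*m) + exp(m) + 12) - 2*(2*exp(m) - 1)^2*exp(m))*exp(m)/(-exp(2*m) + exp(m) + 12)^3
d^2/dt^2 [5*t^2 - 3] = 10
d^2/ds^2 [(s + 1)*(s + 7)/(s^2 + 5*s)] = 2*(3*s^3 + 21*s^2 + 105*s + 175)/(s^3*(s^3 + 15*s^2 + 75*s + 125))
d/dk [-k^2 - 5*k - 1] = -2*k - 5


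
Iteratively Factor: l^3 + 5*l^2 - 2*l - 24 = (l - 2)*(l^2 + 7*l + 12) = (l - 2)*(l + 4)*(l + 3)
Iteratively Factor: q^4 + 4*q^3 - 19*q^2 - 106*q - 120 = (q - 5)*(q^3 + 9*q^2 + 26*q + 24) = (q - 5)*(q + 4)*(q^2 + 5*q + 6) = (q - 5)*(q + 3)*(q + 4)*(q + 2)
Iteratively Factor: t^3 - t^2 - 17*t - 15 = (t - 5)*(t^2 + 4*t + 3) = (t - 5)*(t + 3)*(t + 1)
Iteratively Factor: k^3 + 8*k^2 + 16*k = (k + 4)*(k^2 + 4*k) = (k + 4)^2*(k)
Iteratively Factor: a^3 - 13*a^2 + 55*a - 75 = (a - 5)*(a^2 - 8*a + 15) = (a - 5)^2*(a - 3)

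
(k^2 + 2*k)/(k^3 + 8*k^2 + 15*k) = (k + 2)/(k^2 + 8*k + 15)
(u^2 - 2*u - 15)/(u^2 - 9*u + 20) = (u + 3)/(u - 4)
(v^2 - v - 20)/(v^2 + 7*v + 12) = (v - 5)/(v + 3)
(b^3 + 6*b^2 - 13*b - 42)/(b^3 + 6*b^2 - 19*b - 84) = (b^2 - b - 6)/(b^2 - b - 12)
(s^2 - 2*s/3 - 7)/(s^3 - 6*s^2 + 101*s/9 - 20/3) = 3*(3*s + 7)/(9*s^2 - 27*s + 20)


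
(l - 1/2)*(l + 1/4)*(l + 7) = l^3 + 27*l^2/4 - 15*l/8 - 7/8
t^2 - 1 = (t - 1)*(t + 1)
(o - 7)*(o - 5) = o^2 - 12*o + 35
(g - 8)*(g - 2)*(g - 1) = g^3 - 11*g^2 + 26*g - 16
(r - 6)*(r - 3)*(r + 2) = r^3 - 7*r^2 + 36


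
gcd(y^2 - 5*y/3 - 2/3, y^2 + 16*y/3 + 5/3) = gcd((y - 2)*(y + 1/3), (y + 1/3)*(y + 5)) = y + 1/3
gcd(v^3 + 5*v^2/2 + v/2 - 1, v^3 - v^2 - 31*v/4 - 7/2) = v + 2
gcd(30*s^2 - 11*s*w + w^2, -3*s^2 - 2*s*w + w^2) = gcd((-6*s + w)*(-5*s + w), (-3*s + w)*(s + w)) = 1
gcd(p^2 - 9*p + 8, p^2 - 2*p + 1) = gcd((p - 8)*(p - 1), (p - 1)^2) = p - 1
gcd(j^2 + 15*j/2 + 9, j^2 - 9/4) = j + 3/2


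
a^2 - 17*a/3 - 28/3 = (a - 7)*(a + 4/3)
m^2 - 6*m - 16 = (m - 8)*(m + 2)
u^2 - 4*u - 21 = (u - 7)*(u + 3)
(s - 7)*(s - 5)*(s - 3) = s^3 - 15*s^2 + 71*s - 105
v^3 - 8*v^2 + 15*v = v*(v - 5)*(v - 3)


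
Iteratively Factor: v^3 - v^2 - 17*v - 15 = (v - 5)*(v^2 + 4*v + 3) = (v - 5)*(v + 3)*(v + 1)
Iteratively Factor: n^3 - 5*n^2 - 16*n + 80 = (n - 4)*(n^2 - n - 20) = (n - 4)*(n + 4)*(n - 5)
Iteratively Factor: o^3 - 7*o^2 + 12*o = (o - 3)*(o^2 - 4*o) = o*(o - 3)*(o - 4)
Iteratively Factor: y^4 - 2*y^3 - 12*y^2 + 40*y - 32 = (y - 2)*(y^3 - 12*y + 16) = (y - 2)*(y + 4)*(y^2 - 4*y + 4) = (y - 2)^2*(y + 4)*(y - 2)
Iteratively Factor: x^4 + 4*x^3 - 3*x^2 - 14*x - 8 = (x + 4)*(x^3 - 3*x - 2) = (x + 1)*(x + 4)*(x^2 - x - 2) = (x - 2)*(x + 1)*(x + 4)*(x + 1)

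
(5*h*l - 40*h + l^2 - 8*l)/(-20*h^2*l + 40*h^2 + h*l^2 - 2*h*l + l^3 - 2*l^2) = (8 - l)/(4*h*l - 8*h - l^2 + 2*l)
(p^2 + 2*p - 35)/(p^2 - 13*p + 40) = (p + 7)/(p - 8)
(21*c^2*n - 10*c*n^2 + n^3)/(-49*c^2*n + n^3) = (-3*c + n)/(7*c + n)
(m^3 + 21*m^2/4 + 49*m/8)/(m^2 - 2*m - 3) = m*(8*m^2 + 42*m + 49)/(8*(m^2 - 2*m - 3))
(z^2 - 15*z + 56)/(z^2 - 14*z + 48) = (z - 7)/(z - 6)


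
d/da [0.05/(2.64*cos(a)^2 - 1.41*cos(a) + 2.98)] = (0.264*cos(a) - 0.0705)*sin(a)/(2.64*cos(a)^2 - 1.41*cos(a) + 2.98)^2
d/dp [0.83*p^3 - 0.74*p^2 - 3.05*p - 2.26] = 2.49*p^2 - 1.48*p - 3.05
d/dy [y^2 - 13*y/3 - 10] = 2*y - 13/3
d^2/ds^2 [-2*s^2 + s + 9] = -4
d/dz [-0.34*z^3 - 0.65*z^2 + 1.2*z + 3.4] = -1.02*z^2 - 1.3*z + 1.2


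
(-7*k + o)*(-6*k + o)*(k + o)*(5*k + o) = 210*k^4 + 187*k^3*o - 31*k^2*o^2 - 7*k*o^3 + o^4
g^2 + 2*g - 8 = (g - 2)*(g + 4)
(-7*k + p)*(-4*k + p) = 28*k^2 - 11*k*p + p^2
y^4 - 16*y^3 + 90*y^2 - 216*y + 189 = (y - 7)*(y - 3)^3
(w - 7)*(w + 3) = w^2 - 4*w - 21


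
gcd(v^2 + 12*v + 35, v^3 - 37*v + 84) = v + 7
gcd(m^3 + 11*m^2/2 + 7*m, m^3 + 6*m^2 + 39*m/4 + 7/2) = m^2 + 11*m/2 + 7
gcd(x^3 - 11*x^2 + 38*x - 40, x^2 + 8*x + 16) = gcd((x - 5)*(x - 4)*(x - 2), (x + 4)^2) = 1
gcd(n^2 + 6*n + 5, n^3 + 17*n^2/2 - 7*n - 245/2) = n + 5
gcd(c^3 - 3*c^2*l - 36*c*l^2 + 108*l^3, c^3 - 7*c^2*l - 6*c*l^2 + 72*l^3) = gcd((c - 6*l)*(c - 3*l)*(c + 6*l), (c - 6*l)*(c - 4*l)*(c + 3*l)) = c - 6*l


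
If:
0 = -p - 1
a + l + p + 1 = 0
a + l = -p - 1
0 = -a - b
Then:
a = -l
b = l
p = -1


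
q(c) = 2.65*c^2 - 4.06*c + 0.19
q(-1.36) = 10.61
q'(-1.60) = -12.54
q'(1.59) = 4.37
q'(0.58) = -0.99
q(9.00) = 178.30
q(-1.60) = 13.47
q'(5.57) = 25.46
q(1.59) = 0.43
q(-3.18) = 39.90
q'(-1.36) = -11.27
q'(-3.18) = -20.91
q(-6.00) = 119.95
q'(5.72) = 26.26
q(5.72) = 63.67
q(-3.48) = 46.41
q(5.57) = 59.79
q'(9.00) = 43.64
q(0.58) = -1.27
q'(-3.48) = -22.50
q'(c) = 5.3*c - 4.06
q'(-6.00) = -35.86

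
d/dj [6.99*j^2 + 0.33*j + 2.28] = 13.98*j + 0.33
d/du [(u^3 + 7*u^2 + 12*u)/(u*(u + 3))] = 1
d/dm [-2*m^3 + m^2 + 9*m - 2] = -6*m^2 + 2*m + 9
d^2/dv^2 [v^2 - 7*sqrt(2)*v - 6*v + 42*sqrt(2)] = 2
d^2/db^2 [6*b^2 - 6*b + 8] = 12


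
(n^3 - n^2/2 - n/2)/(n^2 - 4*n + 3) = n*(2*n + 1)/(2*(n - 3))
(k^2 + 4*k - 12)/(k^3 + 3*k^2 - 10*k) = (k + 6)/(k*(k + 5))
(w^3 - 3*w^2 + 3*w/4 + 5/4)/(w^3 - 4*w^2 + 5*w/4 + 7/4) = (2*w - 5)/(2*w - 7)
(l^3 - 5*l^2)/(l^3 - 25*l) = l/(l + 5)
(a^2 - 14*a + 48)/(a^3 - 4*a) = (a^2 - 14*a + 48)/(a*(a^2 - 4))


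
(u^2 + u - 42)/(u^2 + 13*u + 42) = (u - 6)/(u + 6)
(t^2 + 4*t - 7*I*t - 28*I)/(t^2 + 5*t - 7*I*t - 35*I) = (t + 4)/(t + 5)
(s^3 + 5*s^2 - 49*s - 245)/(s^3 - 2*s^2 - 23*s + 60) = (s^2 - 49)/(s^2 - 7*s + 12)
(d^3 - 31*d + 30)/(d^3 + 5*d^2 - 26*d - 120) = (d - 1)/(d + 4)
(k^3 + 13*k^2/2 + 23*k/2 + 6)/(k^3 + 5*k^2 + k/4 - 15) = 2*(2*k^2 + 5*k + 3)/(4*k^2 + 4*k - 15)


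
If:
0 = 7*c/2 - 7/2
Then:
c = 1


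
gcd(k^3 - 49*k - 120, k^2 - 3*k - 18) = k + 3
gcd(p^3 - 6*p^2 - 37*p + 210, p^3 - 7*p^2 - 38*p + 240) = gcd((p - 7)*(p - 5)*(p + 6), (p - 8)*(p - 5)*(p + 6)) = p^2 + p - 30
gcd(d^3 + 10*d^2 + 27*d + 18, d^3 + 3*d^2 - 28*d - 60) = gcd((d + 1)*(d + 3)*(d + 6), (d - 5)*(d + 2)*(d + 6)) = d + 6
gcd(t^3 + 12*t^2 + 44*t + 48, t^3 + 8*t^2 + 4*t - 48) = t^2 + 10*t + 24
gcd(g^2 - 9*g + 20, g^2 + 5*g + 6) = 1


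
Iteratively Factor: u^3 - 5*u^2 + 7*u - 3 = (u - 3)*(u^2 - 2*u + 1) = (u - 3)*(u - 1)*(u - 1)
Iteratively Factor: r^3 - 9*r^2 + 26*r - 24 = (r - 2)*(r^2 - 7*r + 12) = (r - 4)*(r - 2)*(r - 3)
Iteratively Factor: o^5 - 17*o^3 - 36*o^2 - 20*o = (o + 1)*(o^4 - o^3 - 16*o^2 - 20*o) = (o + 1)*(o + 2)*(o^3 - 3*o^2 - 10*o) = o*(o + 1)*(o + 2)*(o^2 - 3*o - 10) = o*(o + 1)*(o + 2)^2*(o - 5)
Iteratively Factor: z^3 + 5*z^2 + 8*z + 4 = (z + 2)*(z^2 + 3*z + 2) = (z + 1)*(z + 2)*(z + 2)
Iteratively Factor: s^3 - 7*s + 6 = (s - 2)*(s^2 + 2*s - 3) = (s - 2)*(s - 1)*(s + 3)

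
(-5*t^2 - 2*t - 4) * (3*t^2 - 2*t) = -15*t^4 + 4*t^3 - 8*t^2 + 8*t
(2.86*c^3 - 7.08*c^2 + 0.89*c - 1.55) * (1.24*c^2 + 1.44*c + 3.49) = 3.5464*c^5 - 4.6608*c^4 + 0.889800000000001*c^3 - 25.3496*c^2 + 0.8741*c - 5.4095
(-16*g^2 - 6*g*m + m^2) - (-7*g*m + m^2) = -16*g^2 + g*m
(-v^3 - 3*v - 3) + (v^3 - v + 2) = -4*v - 1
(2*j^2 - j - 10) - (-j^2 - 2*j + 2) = 3*j^2 + j - 12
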